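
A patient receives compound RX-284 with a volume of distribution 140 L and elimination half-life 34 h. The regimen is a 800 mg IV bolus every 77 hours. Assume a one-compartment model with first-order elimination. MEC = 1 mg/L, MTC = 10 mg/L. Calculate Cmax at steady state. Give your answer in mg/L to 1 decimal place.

7.2 mg/L

Over one 77-h interval, 77/34 ≈ 2.2647 half-lives elapse, leaving f ≈ 0.2081 of each dose.
Accumulation ratio R = 1/(1 − f) ≈ 1/0.7919 ≈ 1.2628.
Each bolus raises the concentration by D/Vd = 800/140 ≈ 5.714 mg/L.
Steady-state peak Cmax,ss = C₀·R ≈ 5.714 × 1.2628 ≈ 7.216 mg/L.
Peak 7.2 mg/L vs MTC 10 mg/L: below toxic threshold.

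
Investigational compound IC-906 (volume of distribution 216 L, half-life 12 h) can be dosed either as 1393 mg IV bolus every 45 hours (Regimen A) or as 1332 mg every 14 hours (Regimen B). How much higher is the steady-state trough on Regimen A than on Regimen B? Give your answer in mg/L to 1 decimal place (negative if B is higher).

-4.4 mg/L

Regimen A: f = (1/2)^(45/12) ≈ 0.0743; Cmin,ss = (1393/216)·f/(1−f) ≈ 0.518 mg/L.
Regimen B: f = (1/2)^(14/12) ≈ 0.4454; Cmin,ss = (1332/216)·f/(1−f) ≈ 4.952 mg/L.
Difference ≈ 0.518 − 4.952 ≈ -4.434 mg/L.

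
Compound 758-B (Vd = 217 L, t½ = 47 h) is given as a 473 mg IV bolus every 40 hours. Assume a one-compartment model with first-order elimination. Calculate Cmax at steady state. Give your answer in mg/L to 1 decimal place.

4.9 mg/L

τ/t½ = 40/47 ≈ 0.85106, so fraction remaining f = (1/2)^(40/47) ≈ 0.5544.
At steady state, accumulation factor R = 1/(1 − e^(−kτ)) ≈ 2.2442.
Single-dose peak C₀ = D/Vd = 473/217 ≈ 2.180 mg/L.
Steady-state peak Cmax,ss = C₀·R ≈ 2.180 × 2.2442 ≈ 4.892 mg/L.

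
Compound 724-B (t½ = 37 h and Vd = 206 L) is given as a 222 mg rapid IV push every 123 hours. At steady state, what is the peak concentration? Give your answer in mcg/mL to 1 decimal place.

Over one 123-h interval, 123/37 ≈ 3.3243 half-lives elapse, leaving f ≈ 0.0998 of each dose.
At steady state, accumulation factor R = 1/(1 − e^(−kτ)) ≈ 1.1109.
Each bolus raises the concentration by D/Vd = 222/206 ≈ 1.078 mcg/mL.
Steady-state peak Cmax,ss = C₀·R ≈ 1.078 × 1.1109 ≈ 1.198 mcg/mL.

1.2 mcg/mL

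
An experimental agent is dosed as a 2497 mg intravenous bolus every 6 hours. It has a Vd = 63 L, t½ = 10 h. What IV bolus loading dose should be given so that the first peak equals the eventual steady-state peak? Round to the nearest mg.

f = (1/2)^(6/10) ≈ 0.659754; accumulation ratio R = 1/(1−f) ≈ 2.93905.
Loading dose to hit Cmax,ss on first dose: D_load = D_maint·R ≈ 2497 × 2.93905 ≈ 7338.81 mg.

7339 mg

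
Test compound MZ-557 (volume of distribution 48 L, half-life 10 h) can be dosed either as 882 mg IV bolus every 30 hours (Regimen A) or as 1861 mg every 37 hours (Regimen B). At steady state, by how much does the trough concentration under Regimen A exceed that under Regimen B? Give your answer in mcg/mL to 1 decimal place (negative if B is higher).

-0.6 mcg/mL

Regimen A: f = (1/2)^(30/10) ≈ 0.1250; Cmin,ss = (882/48)·f/(1−f) ≈ 2.625 mcg/mL.
Regimen B: f = (1/2)^(37/10) ≈ 0.0769; Cmin,ss = (1861/48)·f/(1−f) ≈ 3.230 mcg/mL.
Difference ≈ 2.625 − 3.230 ≈ -0.605 mcg/mL.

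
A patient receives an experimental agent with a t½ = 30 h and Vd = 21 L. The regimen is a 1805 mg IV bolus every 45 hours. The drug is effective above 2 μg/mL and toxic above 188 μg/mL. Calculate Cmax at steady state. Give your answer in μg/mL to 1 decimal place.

τ/t½ = 45/30 ≈ 1.5, so fraction remaining f = (1/2)^(45/30) ≈ 0.3536.
At steady state, accumulation factor R = 1/(1 − e^(−kτ)) ≈ 1.5470.
Each bolus raises the concentration by D/Vd = 1805/21 ≈ 85.952 μg/mL.
Steady-state peak Cmax,ss = C₀·R ≈ 85.952 × 1.5470 ≈ 132.968 μg/mL.
Peak 133.0 μg/mL vs MTC 188 μg/mL: below toxic threshold.

133.0 μg/mL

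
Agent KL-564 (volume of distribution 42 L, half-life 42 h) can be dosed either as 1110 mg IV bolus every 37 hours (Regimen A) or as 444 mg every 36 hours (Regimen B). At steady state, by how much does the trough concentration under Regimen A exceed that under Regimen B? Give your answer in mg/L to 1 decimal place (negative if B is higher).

Regimen A: f = (1/2)^(37/42) ≈ 0.5430; Cmin,ss = (1110/42)·f/(1−f) ≈ 31.402 mg/L.
Regimen B: f = (1/2)^(36/42) ≈ 0.5520; Cmin,ss = (444/42)·f/(1−f) ≈ 13.026 mg/L.
Difference ≈ 31.402 − 13.026 ≈ 18.376 mg/L.

18.4 mg/L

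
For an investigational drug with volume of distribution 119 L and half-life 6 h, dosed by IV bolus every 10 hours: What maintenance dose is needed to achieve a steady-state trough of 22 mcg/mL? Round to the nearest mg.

τ/t½ = 10/6 ≈ 1.6667, so f = (1/2)^(10/6) ≈ 0.314980.
Cmin,ss = (D/Vd)·f/(1−f), so D = Cmin,ss·Vd·(1−f)/f.
D = 22 × 119 × (1−f)/f ≈ 22 × 119 × 2.17480 ≈ 5693.63 mg.

5694 mg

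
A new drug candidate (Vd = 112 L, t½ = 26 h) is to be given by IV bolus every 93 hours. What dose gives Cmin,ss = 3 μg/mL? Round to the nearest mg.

τ/t½ = 93/26 ≈ 3.5769, so f = (1/2)^(93/26) ≈ 0.083799.
Cmin,ss = (D/Vd)·f/(1−f), so D = Cmin,ss·Vd·(1−f)/f.
D = 3 × 112 × (1−f)/f ≈ 3 × 112 × 10.93332 ≈ 3673.60 mg.

3674 mg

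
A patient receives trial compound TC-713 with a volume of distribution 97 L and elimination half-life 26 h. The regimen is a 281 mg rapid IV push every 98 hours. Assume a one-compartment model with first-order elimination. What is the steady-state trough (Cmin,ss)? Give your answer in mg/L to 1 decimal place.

0.2 mg/L

τ/t½ = 98/26 ≈ 3.7692, so fraction remaining f = (1/2)^(98/26) ≈ 0.0733.
At steady state, accumulation factor R = 1/(1 − e^(−kτ)) ≈ 1.0791.
Each bolus raises the concentration by D/Vd = 281/97 ≈ 2.897 mg/L.
Steady-state peak Cmax,ss = C₀·R ≈ 2.897 × 1.0791 ≈ 3.126 mg/L.
One interval later, Cmin,ss = Cmax,ss·e^(−kτ) ≈ 3.126 × 0.0733 ≈ 0.229 mg/L.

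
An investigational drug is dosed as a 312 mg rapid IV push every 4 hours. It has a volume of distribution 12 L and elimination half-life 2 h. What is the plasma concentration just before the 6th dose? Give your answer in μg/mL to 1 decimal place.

f = (1/2)^(τ/t½) = (1/2)^(4/2) ≈ 0.2500.
C₀ = D/Vd = 312/12 ≈ 26.000 μg/mL.
Before the 6th dose, 5 doses have been given. Superposition: Cmin = C₀·(f + f² + … + f^5).
≈ 26.000 × (0.2500 + 0.0625 + 0.0156 + 0.0039 + 0.0010) ≈ 26.000 × 0.3330 ≈ 8.658 μg/mL.

8.7 μg/mL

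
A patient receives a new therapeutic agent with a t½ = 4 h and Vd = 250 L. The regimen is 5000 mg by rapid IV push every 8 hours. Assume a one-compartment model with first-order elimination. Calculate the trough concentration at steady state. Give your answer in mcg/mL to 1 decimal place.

6.7 mcg/mL

τ = 8 h = 2 half-lives, so f = (1/2)^2 = 0.25.
At steady state, R = 1/(1 − 0.25) = 4/3.
Single-dose peak C₀ = D/Vd = 5000/250 = 20 mcg/mL.
Steady-state peak Cmax,ss = C₀·R = 20 × 4/3 ≈ 26.667 mcg/mL.
Steady-state trough Cmin,ss = Cmax,ss·f ≈ 26.667 × 0.25 ≈ 6.667 mcg/mL.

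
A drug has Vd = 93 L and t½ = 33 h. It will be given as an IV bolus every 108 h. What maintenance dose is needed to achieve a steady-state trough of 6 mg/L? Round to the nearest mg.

τ/t½ = 108/33 ≈ 3.2727, so f = (1/2)^(108/33) ≈ 0.103469.
Cmin,ss = (D/Vd)·f/(1−f), so D = Cmin,ss·Vd·(1−f)/f.
D = 6 × 93 × (1−f)/f ≈ 6 × 93 × 8.66473 ≈ 4834.92 mg.

4835 mg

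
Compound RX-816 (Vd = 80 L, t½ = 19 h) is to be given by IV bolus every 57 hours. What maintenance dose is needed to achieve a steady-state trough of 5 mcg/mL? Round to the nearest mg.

τ/t½ = 57/19 ≈ 3, so f = (1/2)^(57/19) ≈ 0.125000.
Cmin,ss = (D/Vd)·f/(1−f), so D = Cmin,ss·Vd·(1−f)/f.
D = 5 × 80 × (1−f)/f ≈ 5 × 80 × 7.00000 ≈ 2800.00 mg.

2800 mg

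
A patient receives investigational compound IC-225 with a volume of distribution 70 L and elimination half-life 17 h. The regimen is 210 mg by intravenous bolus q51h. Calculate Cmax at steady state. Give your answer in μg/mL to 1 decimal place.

The dosing interval is 3 half-lives, so f = 2^(−3) = 0.125.
Accumulation ratio R = 1/(1 − f) = 1/0.875 = 8/7.
Single-dose peak C₀ = D/Vd = 210/70 = 3 μg/mL.
Steady-state peak Cmax,ss = C₀·R = 3 × 8/7 ≈ 3.429 μg/mL.

3.4 μg/mL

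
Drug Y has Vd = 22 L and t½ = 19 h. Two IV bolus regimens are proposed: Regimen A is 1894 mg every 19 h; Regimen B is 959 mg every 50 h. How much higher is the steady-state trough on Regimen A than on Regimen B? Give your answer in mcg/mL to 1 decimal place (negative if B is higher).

77.7 mcg/mL

Regimen A: f = (1/2)^(19/19) ≈ 0.5000; Cmin,ss = (1894/22)·f/(1−f) ≈ 86.091 mcg/mL.
Regimen B: f = (1/2)^(50/19) ≈ 0.1614; Cmin,ss = (959/22)·f/(1−f) ≈ 8.390 mcg/mL.
Difference ≈ 86.091 − 8.390 ≈ 77.701 mcg/mL.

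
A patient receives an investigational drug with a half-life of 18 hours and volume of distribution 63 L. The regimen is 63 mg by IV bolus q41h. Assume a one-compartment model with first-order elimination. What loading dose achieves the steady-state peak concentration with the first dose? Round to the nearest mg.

f = (1/2)^(41/18) ≈ 0.206215; accumulation ratio R = 1/(1−f) ≈ 1.25979.
Loading dose to hit Cmax,ss on first dose: D_load = D_maint·R ≈ 63 × 1.25979 ≈ 79.37 mg.

79 mg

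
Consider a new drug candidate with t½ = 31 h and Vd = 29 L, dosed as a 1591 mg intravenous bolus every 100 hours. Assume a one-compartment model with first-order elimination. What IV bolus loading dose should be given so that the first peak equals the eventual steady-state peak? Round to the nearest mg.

f = (1/2)^(100/31) ≈ 0.106890; accumulation ratio R = 1/(1−f) ≈ 1.11968.
Loading dose to hit Cmax,ss on first dose: D_load = D_maint·R ≈ 1591 × 1.11968 ≈ 1781.41 mg.

1781 mg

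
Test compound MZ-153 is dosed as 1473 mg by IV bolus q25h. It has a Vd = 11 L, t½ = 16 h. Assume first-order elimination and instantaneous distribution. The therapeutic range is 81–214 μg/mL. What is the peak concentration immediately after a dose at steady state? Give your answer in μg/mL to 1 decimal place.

202.5 μg/mL

τ/t½ = 25/16 ≈ 1.5625, so fraction remaining f = (1/2)^(25/16) ≈ 0.3386.
At steady state, accumulation factor R = 1/(1 − e^(−kτ)) ≈ 1.5119.
Each bolus raises the concentration by D/Vd = 1473/11 ≈ 133.909 μg/mL.
Steady-state peak Cmax,ss = C₀·R ≈ 133.909 × 1.5119 ≈ 202.457 μg/mL.
Peak 202.5 μg/mL vs MTC 214 μg/mL: below toxic threshold.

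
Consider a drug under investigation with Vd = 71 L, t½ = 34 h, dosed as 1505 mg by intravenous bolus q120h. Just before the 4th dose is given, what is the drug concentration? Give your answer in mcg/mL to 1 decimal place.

2.0 mcg/mL

f = (1/2)^(τ/t½) = (1/2)^(120/34) ≈ 0.0866.
C₀ = D/Vd = 1505/71 ≈ 21.197 mcg/mL.
Before the 4th dose, 3 doses have been given. Superposition: Cmin = C₀·(f + f² + … + f^3).
≈ 21.197 × (0.0866 + 0.0075 + 0.0006) ≈ 21.197 × 0.0947 ≈ 2.007 mcg/mL.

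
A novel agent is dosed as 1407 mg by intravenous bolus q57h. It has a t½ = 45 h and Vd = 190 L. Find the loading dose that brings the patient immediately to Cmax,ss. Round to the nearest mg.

2408 mg

f = (1/2)^(57/45) ≈ 0.415619; accumulation ratio R = 1/(1−f) ≈ 1.71121.
Loading dose to hit Cmax,ss on first dose: D_load = D_maint·R ≈ 1407 × 1.71121 ≈ 2407.67 mg.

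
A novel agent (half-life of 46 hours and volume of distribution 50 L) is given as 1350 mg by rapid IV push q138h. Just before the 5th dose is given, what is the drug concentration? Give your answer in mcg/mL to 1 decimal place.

3.9 mcg/mL

f = (1/2)^(τ/t½) = (1/2)^(138/46) ≈ 0.1250.
C₀ = D/Vd = 1350/50 ≈ 27.000 mcg/mL.
Before the 5th dose, 4 doses have been given. Superposition: Cmin = C₀·(f + f² + … + f^4).
≈ 27.000 × (0.1250 + 0.0156 + 0.0020 + 0.0002) ≈ 27.000 × 0.1428 ≈ 3.856 mcg/mL.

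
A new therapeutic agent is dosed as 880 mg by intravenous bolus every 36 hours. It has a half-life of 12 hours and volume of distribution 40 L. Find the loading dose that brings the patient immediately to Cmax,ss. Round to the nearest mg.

1006 mg

f = (1/2)^(36/12) ≈ 0.125000; accumulation ratio R = 1/(1−f) ≈ 1.14286.
Loading dose to hit Cmax,ss on first dose: D_load = D_maint·R ≈ 880 × 1.14286 ≈ 1005.72 mg.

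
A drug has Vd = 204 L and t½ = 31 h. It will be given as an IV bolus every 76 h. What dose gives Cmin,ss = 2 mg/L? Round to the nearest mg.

τ/t½ = 76/31 ≈ 2.4516, so f = (1/2)^(76/31) ≈ 0.182806.
Cmin,ss = (D/Vd)·f/(1−f), so D = Cmin,ss·Vd·(1−f)/f.
D = 2 × 204 × (1−f)/f ≈ 2 × 204 × 4.47028 ≈ 1823.87 mg.

1824 mg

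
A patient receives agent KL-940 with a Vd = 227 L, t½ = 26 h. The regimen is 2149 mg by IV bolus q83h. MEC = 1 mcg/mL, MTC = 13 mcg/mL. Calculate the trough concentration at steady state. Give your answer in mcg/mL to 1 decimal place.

Over one 83-h interval, 83/26 ≈ 3.1923 half-lives elapse, leaving f ≈ 0.1094 of each dose.
Accumulation ratio R = 1/(1 − f) ≈ 1/0.8906 ≈ 1.1228.
Each bolus raises the concentration by D/Vd = 2149/227 ≈ 9.467 mcg/mL.
Cmax,ss = C₀/(1 − f) ≈ 9.467/0.8906 ≈ 10.630 mcg/mL.
Steady-state trough Cmin,ss = Cmax,ss·f ≈ 10.630 × 0.1094 ≈ 1.163 mcg/mL.
Trough 1.2 mcg/mL vs MEC 1 mcg/mL: adequate.

1.2 mcg/mL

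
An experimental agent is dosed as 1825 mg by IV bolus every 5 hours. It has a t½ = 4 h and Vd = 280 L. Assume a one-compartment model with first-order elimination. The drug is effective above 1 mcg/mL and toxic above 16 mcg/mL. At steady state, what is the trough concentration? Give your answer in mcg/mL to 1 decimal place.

4.7 mcg/mL

τ/t½ = 5/4 ≈ 1.25, so fraction remaining f = (1/2)^(5/4) ≈ 0.4204.
Each bolus raises the concentration by D/Vd = 1825/280 ≈ 6.518 mcg/mL.
Steady-state trough Cmin,ss = C₀·f/(1−f) ≈ 6.518 × 0.4204/0.5796 ≈ 4.728 mcg/mL.
Trough 4.7 mcg/mL vs MEC 1 mcg/mL: adequate.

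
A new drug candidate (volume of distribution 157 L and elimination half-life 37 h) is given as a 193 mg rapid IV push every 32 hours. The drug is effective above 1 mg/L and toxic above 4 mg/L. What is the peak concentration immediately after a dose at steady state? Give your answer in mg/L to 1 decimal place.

Over one 32-h interval, 32/37 ≈ 0.86486 half-lives elapse, leaving f ≈ 0.5491 of each dose.
At steady state, accumulation factor R = 1/(1 − e^(−kτ)) ≈ 2.2178.
Single-dose peak C₀ = D/Vd = 193/157 ≈ 1.229 mg/L.
Steady-state peak Cmax,ss = C₀·R ≈ 1.229 × 2.2178 ≈ 2.726 mg/L.
Peak 2.7 mg/L vs MTC 4 mg/L: below toxic threshold.

2.7 mg/L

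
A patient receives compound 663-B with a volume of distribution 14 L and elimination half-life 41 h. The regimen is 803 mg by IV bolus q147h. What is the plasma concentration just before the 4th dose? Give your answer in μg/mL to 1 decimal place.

f = (1/2)^(τ/t½) = (1/2)^(147/41) ≈ 0.0833.
C₀ = D/Vd = 803/14 ≈ 57.357 μg/mL.
Before the 4th dose, 3 doses have been given. Superposition: Cmin = C₀·(f + f² + … + f^3).
≈ 57.357 × (0.0833 + 0.0069 + 0.0006) ≈ 57.357 × 0.0908 ≈ 5.208 μg/mL.

5.2 μg/mL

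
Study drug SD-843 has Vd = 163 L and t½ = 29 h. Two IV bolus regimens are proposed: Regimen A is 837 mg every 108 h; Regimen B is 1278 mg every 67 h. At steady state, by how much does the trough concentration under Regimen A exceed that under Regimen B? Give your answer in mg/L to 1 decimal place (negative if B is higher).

-1.6 mg/L

Regimen A: f = (1/2)^(108/29) ≈ 0.0757; Cmin,ss = (837/163)·f/(1−f) ≈ 0.421 mg/L.
Regimen B: f = (1/2)^(67/29) ≈ 0.2016; Cmin,ss = (1278/163)·f/(1−f) ≈ 1.980 mg/L.
Difference ≈ 0.421 − 1.980 ≈ -1.559 mg/L.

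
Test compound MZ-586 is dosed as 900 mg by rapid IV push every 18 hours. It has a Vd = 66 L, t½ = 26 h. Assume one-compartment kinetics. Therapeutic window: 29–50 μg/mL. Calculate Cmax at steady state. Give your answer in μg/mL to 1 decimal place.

Over one 18-h interval, 18/26 ≈ 0.69231 half-lives elapse, leaving f ≈ 0.6189 of each dose.
Accumulation ratio R = 1/(1 − f) ≈ 1/0.3811 ≈ 2.6240.
Single-dose peak C₀ = D/Vd = 900/66 ≈ 13.636 μg/mL.
Cmax,ss = C₀/(1 − f) ≈ 13.636/0.3811 ≈ 35.781 μg/mL.
Peak 35.8 μg/mL vs MTC 50 μg/mL: below toxic threshold.

35.8 μg/mL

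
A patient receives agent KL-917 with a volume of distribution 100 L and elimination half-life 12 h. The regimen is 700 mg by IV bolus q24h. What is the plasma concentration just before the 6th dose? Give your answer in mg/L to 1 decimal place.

f = (1/2)^(τ/t½) = (1/2)^(24/12) ≈ 0.2500.
C₀ = D/Vd = 700/100 ≈ 7.000 mg/L.
Before the 6th dose, 5 doses have been given. Superposition: Cmin = C₀·(f + f² + … + f^5).
≈ 7.000 × (0.2500 + 0.0625 + 0.0156 + 0.0039 + 0.0010) ≈ 7.000 × 0.3330 ≈ 2.331 mg/L.

2.3 mg/L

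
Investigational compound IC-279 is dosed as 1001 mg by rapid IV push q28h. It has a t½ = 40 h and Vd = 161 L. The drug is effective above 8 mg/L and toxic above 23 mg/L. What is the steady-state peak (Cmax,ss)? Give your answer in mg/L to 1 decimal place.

16.2 mg/L

k = ln2/t½ = ln2/40 ≈ 0.017329 h⁻¹; fraction remaining f = e^(−kτ) = e^(−0.017329×28) ≈ 0.6156.
At steady state, accumulation factor R = 1/(1 − e^(−kτ)) ≈ 2.6015.
Single-dose peak C₀ = D/Vd = 1001/161 ≈ 6.217 mg/L.
Cmax,ss = C₀/(1 − f) ≈ 6.217/0.3844 ≈ 16.173 mg/L.
Peak 16.2 mg/L vs MTC 23 mg/L: below toxic threshold.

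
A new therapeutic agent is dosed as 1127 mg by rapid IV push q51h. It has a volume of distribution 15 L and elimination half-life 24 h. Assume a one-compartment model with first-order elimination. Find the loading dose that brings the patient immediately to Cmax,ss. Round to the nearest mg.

1462 mg

f = (1/2)^(51/24) ≈ 0.229251; accumulation ratio R = 1/(1−f) ≈ 1.29744.
Loading dose to hit Cmax,ss on first dose: D_load = D_maint·R ≈ 1127 × 1.29744 ≈ 1462.21 mg.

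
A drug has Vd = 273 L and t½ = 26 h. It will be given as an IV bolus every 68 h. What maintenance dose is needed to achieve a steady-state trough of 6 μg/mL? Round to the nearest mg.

8399 mg

τ/t½ = 68/26 ≈ 2.6154, so f = (1/2)^(68/26) ≈ 0.163189.
Cmin,ss = (D/Vd)·f/(1−f), so D = Cmin,ss·Vd·(1−f)/f.
D = 6 × 273 × (1−f)/f ≈ 6 × 273 × 5.12786 ≈ 8399.43 mg.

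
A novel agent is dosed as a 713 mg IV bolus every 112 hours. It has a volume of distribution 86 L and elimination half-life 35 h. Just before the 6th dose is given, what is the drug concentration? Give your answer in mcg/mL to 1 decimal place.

f = (1/2)^(τ/t½) = (1/2)^(112/35) ≈ 0.1088.
C₀ = D/Vd = 713/86 ≈ 8.291 mcg/mL.
Before the 6th dose, 5 doses have been given. Superposition: Cmin = C₀·(f + f² + … + f^5).
≈ 8.291 × (0.1088 + 0.0118 + 0.0013 + 0.0001 + 0.0000) ≈ 8.291 × 0.1220 ≈ 1.012 mcg/mL.

1.0 mcg/mL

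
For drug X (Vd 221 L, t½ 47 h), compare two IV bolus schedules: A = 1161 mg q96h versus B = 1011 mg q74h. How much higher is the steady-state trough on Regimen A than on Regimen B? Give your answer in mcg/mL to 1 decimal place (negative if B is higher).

Regimen A: f = (1/2)^(96/47) ≈ 0.2427; Cmin,ss = (1161/221)·f/(1−f) ≈ 1.684 mcg/mL.
Regimen B: f = (1/2)^(74/47) ≈ 0.3358; Cmin,ss = (1011/221)·f/(1−f) ≈ 2.313 mcg/mL.
Difference ≈ 1.684 − 2.313 ≈ -0.629 mcg/mL.

-0.6 mcg/mL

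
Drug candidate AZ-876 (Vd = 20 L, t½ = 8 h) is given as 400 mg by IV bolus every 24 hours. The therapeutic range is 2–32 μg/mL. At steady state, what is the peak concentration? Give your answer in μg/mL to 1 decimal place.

The dosing interval is 3 half-lives, so f = 2^(−3) = 0.125.
At steady state, R = 1/(1 − 0.125) = 8/7.
Single-dose peak C₀ = D/Vd = 400/20 = 20 μg/mL.
Steady-state peak Cmax,ss = C₀·R = 20 × 8/7 ≈ 22.857 μg/mL.
Peak 22.9 μg/mL vs MTC 32 μg/mL: below toxic threshold.

22.9 μg/mL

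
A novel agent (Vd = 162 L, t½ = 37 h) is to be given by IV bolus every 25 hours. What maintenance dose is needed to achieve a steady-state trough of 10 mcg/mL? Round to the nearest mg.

τ/t½ = 25/37 ≈ 0.67568, so f = (1/2)^(25/37) ≈ 0.626039.
Cmin,ss = (D/Vd)·f/(1−f), so D = Cmin,ss·Vd·(1−f)/f.
D = 10 × 162 × (1−f)/f ≈ 10 × 162 × 0.59734 ≈ 967.69 mg.

968 mg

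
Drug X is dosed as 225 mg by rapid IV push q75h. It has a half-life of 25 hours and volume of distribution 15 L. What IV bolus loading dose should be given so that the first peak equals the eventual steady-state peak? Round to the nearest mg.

f = (1/2)^(75/25) ≈ 0.125000; accumulation ratio R = 1/(1−f) ≈ 1.14286.
Loading dose to hit Cmax,ss on first dose: D_load = D_maint·R ≈ 225 × 1.14286 ≈ 257.14 mg.

257 mg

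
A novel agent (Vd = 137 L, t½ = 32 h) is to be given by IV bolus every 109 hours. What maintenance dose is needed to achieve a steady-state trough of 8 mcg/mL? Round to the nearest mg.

τ/t½ = 109/32 ≈ 3.4062, so f = (1/2)^(109/32) ≈ 0.094323.
Cmin,ss = (D/Vd)·f/(1−f), so D = Cmin,ss·Vd·(1−f)/f.
D = 8 × 137 × (1−f)/f ≈ 8 × 137 × 9.60187 ≈ 10523.65 mg.

10524 mg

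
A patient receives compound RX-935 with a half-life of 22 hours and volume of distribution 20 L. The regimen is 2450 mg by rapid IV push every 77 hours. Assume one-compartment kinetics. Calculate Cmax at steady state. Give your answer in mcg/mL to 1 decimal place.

134.4 mcg/mL

Over one 77-h interval, 77/22 ≈ 3.5 half-lives elapse, leaving f ≈ 0.0884 of each dose.
Accumulation ratio R = 1/(1 − f) ≈ 1/0.9116 ≈ 1.0970.
Single-dose peak C₀ = D/Vd = 2450/20 ≈ 122.500 mcg/mL.
Steady-state peak Cmax,ss = C₀·R ≈ 122.500 × 1.0970 ≈ 134.382 mcg/mL.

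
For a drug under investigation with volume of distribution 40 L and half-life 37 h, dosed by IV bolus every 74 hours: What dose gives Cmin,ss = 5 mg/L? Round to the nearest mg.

600 mg

τ/t½ = 74/37 ≈ 2, so f = (1/2)^(74/37) ≈ 0.250000.
Cmin,ss = (D/Vd)·f/(1−f), so D = Cmin,ss·Vd·(1−f)/f.
D = 5 × 40 × (1−f)/f ≈ 5 × 40 × 3.00000 ≈ 600.00 mg.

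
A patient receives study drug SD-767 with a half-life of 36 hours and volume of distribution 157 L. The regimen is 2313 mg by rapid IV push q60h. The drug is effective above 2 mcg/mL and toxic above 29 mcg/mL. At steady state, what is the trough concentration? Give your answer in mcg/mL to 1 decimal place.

6.8 mcg/mL

k = ln2/t½ = ln2/36 ≈ 0.019254 h⁻¹; fraction remaining f = e^(−kτ) = e^(−0.019254×60) ≈ 0.3150.
At steady state, accumulation factor R = 1/(1 − e^(−kτ)) ≈ 1.4599.
Each bolus raises the concentration by D/Vd = 2313/157 ≈ 14.732 mcg/mL.
Cmax,ss = C₀/(1 − f) ≈ 14.732/0.6850 ≈ 21.507 mcg/mL.
Steady-state trough Cmin,ss = Cmax,ss·f ≈ 21.507 × 0.3150 ≈ 6.775 mcg/mL.
Trough 6.8 mcg/mL vs MEC 2 mcg/mL: adequate.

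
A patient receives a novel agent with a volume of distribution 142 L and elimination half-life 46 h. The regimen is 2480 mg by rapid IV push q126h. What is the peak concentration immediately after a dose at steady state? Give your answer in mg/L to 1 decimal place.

20.5 mg/L

τ/t½ = 126/46 ≈ 2.7391, so fraction remaining f = (1/2)^(126/46) ≈ 0.1498.
Accumulation ratio R = 1/(1 − f) ≈ 1/0.8502 ≈ 1.1762.
Single-dose peak C₀ = D/Vd = 2480/142 ≈ 17.465 mg/L.
Steady-state peak Cmax,ss = C₀·R ≈ 17.465 × 1.1762 ≈ 20.542 mg/L.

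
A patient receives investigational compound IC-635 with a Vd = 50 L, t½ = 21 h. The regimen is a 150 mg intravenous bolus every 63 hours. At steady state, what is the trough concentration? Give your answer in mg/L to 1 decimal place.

0.4 mg/L

The dosing interval is 3 half-lives, so f = 2^(−3) = 0.125.
At steady state, R = 1/(1 − 0.125) = 8/7.
Single-dose peak C₀ = D/Vd = 150/50 = 3 mg/L.
Steady-state peak Cmax,ss = C₀·R = 3 × 8/7 ≈ 3.429 mg/L.
Steady-state trough Cmin,ss = Cmax,ss·f ≈ 3.429 × 0.125 ≈ 0.429 mg/L.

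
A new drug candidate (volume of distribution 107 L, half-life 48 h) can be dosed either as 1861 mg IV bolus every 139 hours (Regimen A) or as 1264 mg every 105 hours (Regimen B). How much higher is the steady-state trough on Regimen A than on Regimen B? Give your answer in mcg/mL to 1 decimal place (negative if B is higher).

Regimen A: f = (1/2)^(139/48) ≈ 0.1344; Cmin,ss = (1861/107)·f/(1−f) ≈ 2.701 mcg/mL.
Regimen B: f = (1/2)^(105/48) ≈ 0.2195; Cmin,ss = (1264/107)·f/(1−f) ≈ 3.322 mcg/mL.
Difference ≈ 2.701 − 3.322 ≈ -0.621 mcg/mL.

-0.6 mcg/mL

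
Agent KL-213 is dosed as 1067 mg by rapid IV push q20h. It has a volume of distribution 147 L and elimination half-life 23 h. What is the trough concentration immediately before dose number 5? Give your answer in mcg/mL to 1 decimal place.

8.0 mcg/mL

f = (1/2)^(τ/t½) = (1/2)^(20/23) ≈ 0.5473.
C₀ = D/Vd = 1067/147 ≈ 7.259 mcg/mL.
Before the 5th dose, 4 doses have been given. Superposition: Cmin = C₀·(f + f² + … + f^4).
≈ 7.259 × (0.5473 + 0.2995 + 0.1639 + 0.0897) ≈ 7.259 × 1.1004 ≈ 7.988 mcg/mL.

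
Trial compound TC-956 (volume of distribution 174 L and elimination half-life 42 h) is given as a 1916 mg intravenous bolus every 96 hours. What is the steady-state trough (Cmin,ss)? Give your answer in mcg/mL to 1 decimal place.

2.8 mcg/mL

k = ln2/t½ = ln2/42 ≈ 0.016504 h⁻¹; fraction remaining f = e^(−kτ) = e^(−0.016504×96) ≈ 0.2051.
Each bolus raises the concentration by D/Vd = 1916/174 ≈ 11.011 mcg/mL.
Steady-state trough Cmin,ss = C₀·f/(1−f) ≈ 11.011 × 0.2051/0.7949 ≈ 2.841 mcg/mL.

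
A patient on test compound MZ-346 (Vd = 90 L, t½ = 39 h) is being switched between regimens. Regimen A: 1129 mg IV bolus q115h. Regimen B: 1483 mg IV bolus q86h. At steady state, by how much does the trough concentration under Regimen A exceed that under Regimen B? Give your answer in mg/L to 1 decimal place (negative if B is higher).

Regimen A: f = (1/2)^(115/39) ≈ 0.1295; Cmin,ss = (1129/90)·f/(1−f) ≈ 1.866 mg/L.
Regimen B: f = (1/2)^(86/39) ≈ 0.2169; Cmin,ss = (1483/90)·f/(1−f) ≈ 4.564 mg/L.
Difference ≈ 1.866 − 4.564 ≈ -2.698 mg/L.

-2.7 mg/L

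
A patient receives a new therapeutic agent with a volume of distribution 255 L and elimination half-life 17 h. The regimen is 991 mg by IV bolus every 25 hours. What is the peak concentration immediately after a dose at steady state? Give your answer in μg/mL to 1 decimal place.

6.1 μg/mL

k = ln2/t½ = ln2/17 ≈ 0.040773 h⁻¹; fraction remaining f = e^(−kτ) = e^(−0.040773×25) ≈ 0.3608.
Accumulation ratio R = 1/(1 − f) ≈ 1/0.6392 ≈ 1.5645.
Single-dose peak C₀ = D/Vd = 991/255 ≈ 3.886 μg/mL.
Steady-state peak Cmax,ss = C₀·R ≈ 3.886 × 1.5645 ≈ 6.080 μg/mL.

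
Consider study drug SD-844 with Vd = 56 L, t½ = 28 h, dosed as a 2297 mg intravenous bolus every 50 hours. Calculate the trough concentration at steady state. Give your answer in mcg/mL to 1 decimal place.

τ/t½ = 50/28 ≈ 1.7857, so fraction remaining f = (1/2)^(50/28) ≈ 0.2900.
At steady state, accumulation factor R = 1/(1 − e^(−kτ)) ≈ 1.4085.
Each bolus raises the concentration by D/Vd = 2297/56 ≈ 41.018 mcg/mL.
Cmax,ss = C₀/(1 − f) ≈ 41.018/0.7100 ≈ 57.772 mcg/mL.
Steady-state trough Cmin,ss = Cmax,ss·f ≈ 57.772 × 0.2900 ≈ 16.754 mcg/mL.

16.8 mcg/mL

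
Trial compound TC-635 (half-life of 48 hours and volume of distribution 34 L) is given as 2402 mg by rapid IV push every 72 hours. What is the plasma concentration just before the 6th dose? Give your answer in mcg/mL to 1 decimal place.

f = (1/2)^(τ/t½) = (1/2)^(72/48) ≈ 0.3536.
C₀ = D/Vd = 2402/34 ≈ 70.647 mcg/mL.
Before the 6th dose, 5 doses have been given. Superposition: Cmin = C₀·(f + f² + … + f^5).
≈ 70.647 × (0.3536 + 0.1250 + 0.0442 + 0.0156 + 0.0055) ≈ 70.647 × 0.5439 ≈ 38.425 mcg/mL.

38.4 mcg/mL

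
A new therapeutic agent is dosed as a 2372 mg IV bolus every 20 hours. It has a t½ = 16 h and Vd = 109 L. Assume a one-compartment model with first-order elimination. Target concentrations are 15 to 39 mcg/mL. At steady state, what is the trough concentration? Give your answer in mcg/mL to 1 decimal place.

15.8 mcg/mL

k = ln2/t½ = ln2/16 ≈ 0.043322 h⁻¹; fraction remaining f = e^(−kτ) = e^(−0.043322×20) ≈ 0.4204.
Single-dose peak C₀ = D/Vd = 2372/109 ≈ 21.761 mcg/mL.
Steady-state trough Cmin,ss = C₀·f/(1−f) ≈ 21.761 × 0.4204/0.5796 ≈ 15.784 mcg/mL.
Trough 15.8 mcg/mL vs MEC 15 mcg/mL: adequate.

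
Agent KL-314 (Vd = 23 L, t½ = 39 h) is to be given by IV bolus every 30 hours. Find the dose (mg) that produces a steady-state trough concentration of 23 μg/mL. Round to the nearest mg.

τ/t½ = 30/39 ≈ 0.76923, so f = (1/2)^(30/39) ≈ 0.586730.
Cmin,ss = (D/Vd)·f/(1−f), so D = Cmin,ss·Vd·(1−f)/f.
D = 23 × 23 × (1−f)/f ≈ 23 × 23 × 0.70436 ≈ 372.61 mg.

373 mg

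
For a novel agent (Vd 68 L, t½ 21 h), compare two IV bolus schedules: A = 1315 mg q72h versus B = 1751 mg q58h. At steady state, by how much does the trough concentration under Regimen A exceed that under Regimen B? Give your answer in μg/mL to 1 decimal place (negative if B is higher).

Regimen A: f = (1/2)^(72/21) ≈ 0.0929; Cmin,ss = (1315/68)·f/(1−f) ≈ 1.981 μg/mL.
Regimen B: f = (1/2)^(58/21) ≈ 0.1474; Cmin,ss = (1751/68)·f/(1−f) ≈ 4.452 μg/mL.
Difference ≈ 1.981 − 4.452 ≈ -2.471 μg/mL.

-2.5 μg/mL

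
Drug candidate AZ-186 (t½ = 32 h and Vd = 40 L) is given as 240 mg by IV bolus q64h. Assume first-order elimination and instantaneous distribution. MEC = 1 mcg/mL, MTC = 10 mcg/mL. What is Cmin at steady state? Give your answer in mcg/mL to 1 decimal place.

τ = 64 h = 2 half-lives, so f = (1/2)^2 = 0.25.
At steady state, R = 1/(1 − 0.25) = 4/3.
Single-dose peak C₀ = D/Vd = 240/40 = 6 mcg/mL.
Steady-state peak Cmax,ss = C₀·R = 6 × 4/3 ≈ 8.000 mcg/mL.
Steady-state trough Cmin,ss = Cmax,ss·f ≈ 8.000 × 0.25 ≈ 2.000 mcg/mL.
Trough 2.0 mcg/mL vs MEC 1 mcg/mL: adequate.

2.0 mcg/mL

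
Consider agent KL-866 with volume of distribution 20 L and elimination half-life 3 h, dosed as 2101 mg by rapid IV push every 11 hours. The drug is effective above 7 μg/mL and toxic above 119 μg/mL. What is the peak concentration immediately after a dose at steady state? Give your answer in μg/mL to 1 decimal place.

k = ln2/t½ = ln2/3 ≈ 0.231049 h⁻¹; fraction remaining f = e^(−kτ) = e^(−0.231049×11) ≈ 0.0787.
At steady state, accumulation factor R = 1/(1 − e^(−kτ)) ≈ 1.0854.
Each bolus raises the concentration by D/Vd = 2101/20 ≈ 105.050 μg/mL.
Steady-state peak Cmax,ss = C₀·R ≈ 105.050 × 1.0854 ≈ 114.021 μg/mL.
Peak 114.0 μg/mL vs MTC 119 μg/mL: below toxic threshold.

114.0 μg/mL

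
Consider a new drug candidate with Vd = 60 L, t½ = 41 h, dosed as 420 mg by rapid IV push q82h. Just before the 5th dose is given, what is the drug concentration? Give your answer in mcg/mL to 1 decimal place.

f = (1/2)^(τ/t½) = (1/2)^(82/41) ≈ 0.2500.
C₀ = D/Vd = 420/60 ≈ 7.000 mcg/mL.
Before the 5th dose, 4 doses have been given. Superposition: Cmin = C₀·(f + f² + … + f^4).
≈ 7.000 × (0.2500 + 0.0625 + 0.0156 + 0.0039) ≈ 7.000 × 0.3320 ≈ 2.324 mcg/mL.

2.3 mcg/mL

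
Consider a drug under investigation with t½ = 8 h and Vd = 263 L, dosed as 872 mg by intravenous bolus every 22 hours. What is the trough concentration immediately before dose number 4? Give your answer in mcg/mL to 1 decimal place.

f = (1/2)^(τ/t½) = (1/2)^(22/8) ≈ 0.1487.
C₀ = D/Vd = 872/263 ≈ 3.316 mcg/mL.
Before the 4th dose, 3 doses have been given. Superposition: Cmin = C₀·(f + f² + … + f^3).
≈ 3.316 × (0.1487 + 0.0221 + 0.0033) ≈ 3.316 × 0.1741 ≈ 0.577 mcg/mL.

0.6 mcg/mL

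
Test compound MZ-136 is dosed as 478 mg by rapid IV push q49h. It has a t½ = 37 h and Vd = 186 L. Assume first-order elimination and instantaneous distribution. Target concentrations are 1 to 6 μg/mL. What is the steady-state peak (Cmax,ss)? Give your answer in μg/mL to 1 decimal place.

4.3 μg/mL

Over one 49-h interval, 49/37 ≈ 1.3243 half-lives elapse, leaving f ≈ 0.3993 of each dose.
Accumulation ratio R = 1/(1 − f) ≈ 1/0.6007 ≈ 1.6647.
Each bolus raises the concentration by D/Vd = 478/186 ≈ 2.570 μg/mL.
Steady-state peak Cmax,ss = C₀·R ≈ 2.570 × 1.6647 ≈ 4.278 μg/mL.
Peak 4.3 μg/mL vs MTC 6 μg/mL: below toxic threshold.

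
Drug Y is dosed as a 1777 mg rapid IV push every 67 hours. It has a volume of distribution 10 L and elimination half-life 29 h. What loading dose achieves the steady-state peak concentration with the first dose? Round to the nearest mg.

2226 mg

f = (1/2)^(67/29) ≈ 0.201612; accumulation ratio R = 1/(1−f) ≈ 1.25252.
Loading dose to hit Cmax,ss on first dose: D_load = D_maint·R ≈ 1777 × 1.25252 ≈ 2225.73 mg.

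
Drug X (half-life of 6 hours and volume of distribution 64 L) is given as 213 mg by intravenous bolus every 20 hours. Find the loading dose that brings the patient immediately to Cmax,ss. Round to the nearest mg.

236 mg

f = (1/2)^(20/6) ≈ 0.099213; accumulation ratio R = 1/(1−f) ≈ 1.11014.
Loading dose to hit Cmax,ss on first dose: D_load = D_maint·R ≈ 213 × 1.11014 ≈ 236.46 mg.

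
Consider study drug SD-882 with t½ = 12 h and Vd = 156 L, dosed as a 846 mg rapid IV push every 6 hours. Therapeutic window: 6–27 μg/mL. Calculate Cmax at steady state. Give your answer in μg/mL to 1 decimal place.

18.5 μg/mL

Over one 6-h interval, 6/12 ≈ 0.5 half-lives elapse, leaving f ≈ 0.7071 of each dose.
Accumulation ratio R = 1/(1 − f) ≈ 1/0.2929 ≈ 3.4141.
Each bolus raises the concentration by D/Vd = 846/156 ≈ 5.423 μg/mL.
Cmax,ss = C₀/(1 − f) ≈ 5.423/0.2929 ≈ 18.515 μg/mL.
Peak 18.5 μg/mL vs MTC 27 μg/mL: below toxic threshold.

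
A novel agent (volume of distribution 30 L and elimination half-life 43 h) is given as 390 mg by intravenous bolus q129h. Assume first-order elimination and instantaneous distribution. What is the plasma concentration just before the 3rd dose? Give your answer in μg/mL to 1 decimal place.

f = (1/2)^(τ/t½) = (1/2)^(129/43) ≈ 0.1250.
C₀ = D/Vd = 390/30 ≈ 13.000 μg/mL.
Before the 3rd dose, 2 doses have been given. Superposition: Cmin = C₀·(f + f²).
≈ 13.000 × (0.1250 + 0.0156) ≈ 13.000 × 0.1406 ≈ 1.828 μg/mL.

1.8 μg/mL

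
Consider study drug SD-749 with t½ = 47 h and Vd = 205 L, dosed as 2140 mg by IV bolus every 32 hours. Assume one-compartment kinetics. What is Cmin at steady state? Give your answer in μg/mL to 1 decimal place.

17.3 μg/mL

Over one 32-h interval, 32/47 ≈ 0.68085 half-lives elapse, leaving f ≈ 0.6238 of each dose.
At steady state, accumulation factor R = 1/(1 − e^(−kτ)) ≈ 2.6582.
Each bolus raises the concentration by D/Vd = 2140/205 ≈ 10.439 μg/mL.
Cmax,ss = C₀/(1 − f) ≈ 10.439/0.3762 ≈ 27.749 μg/mL.
Steady-state trough Cmin,ss = Cmax,ss·f ≈ 27.749 × 0.6238 ≈ 17.310 μg/mL.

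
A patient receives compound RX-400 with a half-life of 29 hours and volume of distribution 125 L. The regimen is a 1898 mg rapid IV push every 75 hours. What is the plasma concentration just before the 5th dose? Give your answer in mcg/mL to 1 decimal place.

f = (1/2)^(τ/t½) = (1/2)^(75/29) ≈ 0.1665.
C₀ = D/Vd = 1898/125 ≈ 15.184 mcg/mL.
Before the 5th dose, 4 doses have been given. Superposition: Cmin = C₀·(f + f² + … + f^4).
≈ 15.184 × (0.1665 + 0.0277 + 0.0046 + 0.0008) ≈ 15.184 × 0.1996 ≈ 3.031 mcg/mL.

3.0 mcg/mL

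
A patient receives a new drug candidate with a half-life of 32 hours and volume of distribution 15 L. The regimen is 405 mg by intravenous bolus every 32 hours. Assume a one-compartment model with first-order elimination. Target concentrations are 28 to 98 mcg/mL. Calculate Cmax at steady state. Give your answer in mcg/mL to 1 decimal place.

54.0 mcg/mL

The dosing interval is 1 half-life, so f = 2^(−1) = 0.5.
Accumulation ratio R = 1/(1 − f) = 1/0.5 = 2/1.
Single-dose peak C₀ = D/Vd = 405/15 = 27 mcg/mL.
Steady-state peak Cmax,ss = C₀·R = 27 × 2/1 ≈ 54.000 mcg/mL.
Peak 54.0 mcg/mL vs MTC 98 mcg/mL: below toxic threshold.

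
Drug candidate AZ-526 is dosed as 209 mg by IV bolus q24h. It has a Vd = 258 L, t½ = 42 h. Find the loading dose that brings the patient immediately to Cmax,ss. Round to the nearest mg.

f = (1/2)^(24/42) ≈ 0.672950; accumulation ratio R = 1/(1−f) ≈ 3.05764.
Loading dose to hit Cmax,ss on first dose: D_load = D_maint·R ≈ 209 × 3.05764 ≈ 639.05 mg.

639 mg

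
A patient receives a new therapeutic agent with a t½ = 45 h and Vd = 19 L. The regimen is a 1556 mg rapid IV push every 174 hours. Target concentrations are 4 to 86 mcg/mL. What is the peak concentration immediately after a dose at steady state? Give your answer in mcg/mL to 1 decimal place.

87.9 mcg/mL

Over one 174-h interval, 174/45 ≈ 3.8667 half-lives elapse, leaving f ≈ 0.0686 of each dose.
At steady state, accumulation factor R = 1/(1 − e^(−kτ)) ≈ 1.0737.
Each bolus raises the concentration by D/Vd = 1556/19 ≈ 81.895 mcg/mL.
Cmax,ss = C₀/(1 − f) ≈ 81.895/0.9314 ≈ 87.927 mcg/mL.
Peak 87.9 mcg/mL vs MTC 86 mcg/mL: exceeds toxic threshold.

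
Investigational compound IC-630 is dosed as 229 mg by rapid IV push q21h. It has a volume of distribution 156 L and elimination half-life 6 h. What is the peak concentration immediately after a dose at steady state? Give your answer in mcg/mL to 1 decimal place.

τ/t½ = 21/6 ≈ 3.5, so fraction remaining f = (1/2)^(21/6) ≈ 0.0884.
At steady state, accumulation factor R = 1/(1 − e^(−kτ)) ≈ 1.0970.
Each bolus raises the concentration by D/Vd = 229/156 ≈ 1.468 mcg/mL.
Cmax,ss = C₀/(1 − f) ≈ 1.468/0.9116 ≈ 1.610 mcg/mL.

1.6 mcg/mL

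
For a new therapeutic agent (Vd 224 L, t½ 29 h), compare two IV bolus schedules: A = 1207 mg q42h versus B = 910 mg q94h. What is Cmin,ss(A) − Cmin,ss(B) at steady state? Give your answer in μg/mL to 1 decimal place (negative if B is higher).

2.6 μg/mL

Regimen A: f = (1/2)^(42/29) ≈ 0.3665; Cmin,ss = (1207/224)·f/(1−f) ≈ 3.117 μg/mL.
Regimen B: f = (1/2)^(94/29) ≈ 0.1057; Cmin,ss = (910/224)·f/(1−f) ≈ 0.480 μg/mL.
Difference ≈ 3.117 − 0.480 ≈ 2.637 μg/mL.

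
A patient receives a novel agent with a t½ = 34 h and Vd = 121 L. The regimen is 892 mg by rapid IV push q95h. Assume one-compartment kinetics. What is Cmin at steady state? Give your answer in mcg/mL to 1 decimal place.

Over one 95-h interval, 95/34 ≈ 2.7941 half-lives elapse, leaving f ≈ 0.1442 of each dose.
Accumulation ratio R = 1/(1 − f) ≈ 1/0.8558 ≈ 1.1685.
Single-dose peak C₀ = D/Vd = 892/121 ≈ 7.372 mcg/mL.
Cmax,ss = C₀/(1 − f) ≈ 7.372/0.8558 ≈ 8.614 mcg/mL.
Steady-state trough Cmin,ss = Cmax,ss·f ≈ 8.614 × 0.1442 ≈ 1.242 mcg/mL.

1.2 mcg/mL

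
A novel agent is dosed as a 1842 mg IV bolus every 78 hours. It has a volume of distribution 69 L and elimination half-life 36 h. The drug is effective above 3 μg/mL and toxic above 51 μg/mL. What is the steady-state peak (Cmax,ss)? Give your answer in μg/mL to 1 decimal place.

34.3 μg/mL

k = ln2/t½ = ln2/36 ≈ 0.019254 h⁻¹; fraction remaining f = e^(−kτ) = e^(−0.019254×78) ≈ 0.2227.
At steady state, accumulation factor R = 1/(1 − e^(−kτ)) ≈ 1.2865.
Each bolus raises the concentration by D/Vd = 1842/69 ≈ 26.696 μg/mL.
Steady-state peak Cmax,ss = C₀·R ≈ 26.696 × 1.2865 ≈ 34.344 μg/mL.
Peak 34.3 μg/mL vs MTC 51 μg/mL: below toxic threshold.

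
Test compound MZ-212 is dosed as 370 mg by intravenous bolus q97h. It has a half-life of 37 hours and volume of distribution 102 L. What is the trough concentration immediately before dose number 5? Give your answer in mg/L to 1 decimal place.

f = (1/2)^(τ/t½) = (1/2)^(97/37) ≈ 0.1625.
C₀ = D/Vd = 370/102 ≈ 3.627 mg/L.
Before the 5th dose, 4 doses have been given. Superposition: Cmin = C₀·(f + f² + … + f^4).
≈ 3.627 × (0.1625 + 0.0264 + 0.0043 + 0.0007) ≈ 3.627 × 0.1939 ≈ 0.703 mg/L.

0.7 mg/L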